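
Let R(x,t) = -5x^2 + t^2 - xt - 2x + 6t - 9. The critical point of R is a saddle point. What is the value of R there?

-377/21

∂R/∂x = -10x - t - 2 = 0 and ∂R/∂t = -x + 2t + 6 = 0, so (x, t) = (2/21, -62/21).
The Hessian has R_{xx} = -10, R_{tt} = 2, R_{xt} = -1, giving D = -21 < 0, so the point is a saddle point.
R(2/21, -62/21) = -377/21.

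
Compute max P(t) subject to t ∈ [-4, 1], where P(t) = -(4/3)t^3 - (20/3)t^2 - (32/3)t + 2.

Differentiating, P'(t) = -4t^2 - (40/3)t - 32/3; which vanishes at t = -2 and t = -4/3.
Candidates: P(-4) = 70/3,  P(-2) = 22/3,  P(-4/3) = 610/81,  P(1) = -50/3.
Hence the absolute maximum is 70/3 at t = -4.

70/3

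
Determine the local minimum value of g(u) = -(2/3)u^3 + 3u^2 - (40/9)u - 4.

-500/81

g'(u) = -2u^2 + 6u - 40/9. Setting g'(u) = 0 gives u ∈ {4/3, 5/3}.
g''(u) = -4u + 6. g''(4/3) = 2/3 > 0 ⇒ local minimum; g''(5/3) = -2/3 < 0 ⇒ local maximum.
The local minimum is g(4/3) = -500/81.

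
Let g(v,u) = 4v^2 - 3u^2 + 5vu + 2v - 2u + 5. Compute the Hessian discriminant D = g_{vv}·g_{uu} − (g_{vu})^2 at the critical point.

∂g/∂v = 8v + 5u + 2 = 0 and ∂g/∂u = 5v - 6u - 2 = 0, so (v, u) = (-2/73, -26/73).
The Hessian has g_{vv} = 8, g_{uu} = -6, g_{vu} = 5, giving D = -73 < 0, so the point is a saddle point.
D = (8)·(-6) − (5)^2 = -73.

-73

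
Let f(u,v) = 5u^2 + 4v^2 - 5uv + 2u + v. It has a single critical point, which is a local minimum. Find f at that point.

∂f/∂u = 10u - 5v + 2 = 0 and ∂f/∂v = -5u + 8v + 1 = 0, so (u, v) = (-21/55, -4/11).
The Hessian has f_{uu} = 10, f_{vv} = 8, f_{uv} = -5, giving D = 55 > 0 with f_{uu} > 0, so the point is a local minimum.
f(-21/55, -4/11) = -31/55.

-31/55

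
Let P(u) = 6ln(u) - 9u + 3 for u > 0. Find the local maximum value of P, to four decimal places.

-5.4328

P'(u) = 6/u − 9 = 0 gives u = 2/3.
P''(u) = -6/u², which is negative for u > 0, so this is a local maximum.
P(2/3) = 6·ln(2/3) - 6 + 3 ≈ -5.4328.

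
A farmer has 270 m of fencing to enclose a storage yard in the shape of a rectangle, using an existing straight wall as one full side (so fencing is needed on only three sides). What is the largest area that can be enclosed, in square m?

18225/2

Let the sides perpendicular to the wall have length x and the parallel side y, so 2x + y = 270 and the area is A = xy = x(270 − 2x).
A'(x) = 270 − 4x = 0 gives x = 135/2, and A''(x) = −4 < 0 confirms a maximum.
Then y = 270 − 2·135/2 = 135 and A = 18225/2.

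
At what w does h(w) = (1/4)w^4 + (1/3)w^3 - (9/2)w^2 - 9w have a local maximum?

-1

h'(w) = w^3 + w^2 - 9w - 9. Setting h'(w) = 0 gives w ∈ {-3, -1, 3}.
Since h''(w) = 3w^2 + 2w - 9, we get h''(-3) = 12 > 0 ⇒ local minimum; h''(-1) = -8 < 0 ⇒ local maximum; h''(3) = 24 > 0 ⇒ local minimum.
The local maximum is h(-1) = 53/12.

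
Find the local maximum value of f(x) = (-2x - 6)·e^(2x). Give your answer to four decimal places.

By the product rule, f'(x) = (-4x - 14)·e^(2x). Since e^(2x) > 0, the only critical point is x = -7/2.
f''(-7/2) has the same sign as -4 < 0, so this is a local maximum.
f(-7/2) = (1)·e^(-7) ≈ 0.0009.

0.0009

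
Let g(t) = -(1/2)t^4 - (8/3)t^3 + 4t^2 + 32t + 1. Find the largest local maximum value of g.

155/3

g'(t) = -2t^3 - 8t^2 + 8t + 32. Setting g'(t) = 0 gives t ∈ {-4, -2, 2}.
Since g''(t) = -6t^2 - 16t + 8, we get g''(-4) = -24 < 0 ⇒ local maximum; g''(-2) = 16 > 0 ⇒ local minimum; g''(2) = -48 < 0 ⇒ local maximum.
Thus g has its largest local maximum at t = 2, with value 155/3.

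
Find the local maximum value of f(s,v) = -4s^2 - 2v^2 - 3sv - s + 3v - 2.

∂f/∂s = -8s - 3v - 1 = 0 and ∂f/∂v = -3s - 4v + 3 = 0, so (s, v) = (-13/23, 27/23).
The Hessian has f_{ss} = -8, f_{vv} = -4, f_{sv} = -3, giving D = 23 > 0 with f_{ss} < 0, so the point is a local maximum.
f(-13/23, 27/23) = 1/23.

1/23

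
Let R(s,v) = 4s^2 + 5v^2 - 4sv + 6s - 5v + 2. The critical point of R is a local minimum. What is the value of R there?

-1/2

∂R/∂s = 8s - 4v + 6 = 0 and ∂R/∂v = -4s + 10v - 5 = 0, so (s, v) = (-5/8, 1/4).
The Hessian has R_{ss} = 8, R_{vv} = 10, R_{sv} = -4, giving D = 64 > 0 with R_{ss} > 0, so the point is a local minimum.
R(-5/8, 1/4) = -1/2.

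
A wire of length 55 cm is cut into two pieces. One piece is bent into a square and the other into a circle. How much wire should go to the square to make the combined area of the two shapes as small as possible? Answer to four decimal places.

30.8055

Let x be the length used for the square. Square side x/4; circle radius (55−x)/(2π).
A(x) = (x/4)² + π·((55−x)/(2π))² = x²/16 + (55−x)²/(4π) for 0 ≤ x ≤ 55. A'(x) = x/8 − (55−x)/(2π) = 0 gives x = 4·55/(π+4) ≈ 30.8055.
A'' = 1/8 + 1/(2π) > 0, so this gives the minimum combined area; x ≈ 30.8055 cm to the square.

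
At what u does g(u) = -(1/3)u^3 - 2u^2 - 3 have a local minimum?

g'(u) = -u^2 - 4u = 0 at u = -4, 0.
Since g''(u) = -2u - 4, we get g''(-4) = 4 > 0 ⇒ local minimum; g''(0) = -4 < 0 ⇒ local maximum.
Thus g has its local minimum at u = -4, with value -41/3.

-4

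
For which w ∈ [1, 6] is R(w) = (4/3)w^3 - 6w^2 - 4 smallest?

Differentiating, R'(w) = 4w^2 - 12w; whose only zero in [1, 6] is w = 3.
Compare values at every candidate in [1, 6]: R(1) = -26/3, R(3) = -22, R(6) = 68.
The minimum over the interval is -22, attained at w = 3.

3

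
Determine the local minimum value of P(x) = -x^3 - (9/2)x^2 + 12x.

Critical points: P'(x) = -3x^2 - 9x + 12 vanishes at x = -4, 1.
Since P''(x) = -6x - 9, we get P''(-4) = 15 > 0 ⇒ local minimum; P''(1) = -15 < 0 ⇒ local maximum.
The local minimum is P(-4) = -56.

-56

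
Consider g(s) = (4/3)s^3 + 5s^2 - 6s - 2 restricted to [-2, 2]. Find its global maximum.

58/3

g'(s) = 4s^2 + 10s - 6, whose only zero in [-2, 2] is s = 1/2.
Candidates: g(-2) = 58/3; g(1/2) = -43/12; g(2) = 50/3.
The maximum over the interval is 58/3, attained at s = -2.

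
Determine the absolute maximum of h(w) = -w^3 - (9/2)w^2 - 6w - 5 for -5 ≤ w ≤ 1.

75/2

The derivative is -3w^2 - 9w - 6, which vanishes at w = -2 and w = -1.
Candidates: h(-5) = 75/2,  h(-2) = -3,  h(-1) = -5/2,  h(1) = -33/2.
So the maximum is h(-5) = 75/2.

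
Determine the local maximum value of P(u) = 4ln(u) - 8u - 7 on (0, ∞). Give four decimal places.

-13.7726

P'(u) = 4/u − 8 = 0 gives u = 1/2.
P''(u) = -4/u², which is negative for u > 0, so this is a local maximum.
P(1/2) = 4·ln(1/2) - 4 - 7 ≈ -13.7726.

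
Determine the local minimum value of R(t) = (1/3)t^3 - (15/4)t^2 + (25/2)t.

125/12

Critical points: R'(t) = t^2 - (15/2)t + 25/2 vanishes at t = 5/2, 5.
Since R''(t) = 2t - 15/2, we get R''(5/2) = -5/2 < 0 ⇒ local maximum; R''(5) = 5/2 > 0 ⇒ local minimum.
So the local minimum value is R(5) = 125/12.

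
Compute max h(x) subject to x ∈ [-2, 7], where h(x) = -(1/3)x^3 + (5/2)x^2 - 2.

Differentiating, h'(x) = -x^2 + 5x; which vanishes at x = 0 and x = 5.
Evaluating at the critical points and endpoints: h(-2) = 32/3, h(0) = -2, h(5) = 113/6, h(7) = 37/6.
So the maximum is h(5) = 113/6.

113/6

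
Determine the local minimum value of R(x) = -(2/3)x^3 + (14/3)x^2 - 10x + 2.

R'(x) = -2x^2 + (28/3)x - 10 = 0 at x = 5/3, 3.
R''(x) = -4x + 28/3. R''(5/3) = 8/3 > 0 ⇒ local minimum; R''(3) = -8/3 < 0 ⇒ local maximum.
So the local minimum value is R(5/3) = -388/81.

-388/81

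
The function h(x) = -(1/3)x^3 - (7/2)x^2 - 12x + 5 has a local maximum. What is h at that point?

37/2

h'(x) = -x^2 - 7x - 12. Setting h'(x) = 0 gives x ∈ {-4, -3}.
h''(x) = -2x - 7. h''(-4) = 1 > 0 ⇒ local minimum; h''(-3) = -1 < 0 ⇒ local maximum.
Thus h has its local maximum at x = -3, with value 37/2.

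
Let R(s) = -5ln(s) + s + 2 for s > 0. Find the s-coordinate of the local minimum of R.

R'(s) = -5/s + 1 = 0 gives s = 5.
R''(s) = 5/s², which is positive for s > 0, so this is a local minimum.
R(5) = -5·ln(5) + 5 + 2 ≈ -1.0472.

5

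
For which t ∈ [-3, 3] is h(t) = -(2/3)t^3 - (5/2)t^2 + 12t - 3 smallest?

-3

h'(t) = -2t^2 - 5t + 12, whose only zero in [-3, 3] is t = 3/2.
Candidates: h(-3) = -87/2; h(3/2) = 57/8; h(3) = -15/2.
So the minimum is h(-3) = -87/2.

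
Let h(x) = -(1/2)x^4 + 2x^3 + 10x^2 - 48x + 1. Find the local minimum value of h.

Critical points: h'(x) = -2x^3 + 6x^2 + 20x - 48 vanishes at x = -3, 2, 4.
h''(x) = -6x^2 + 12x + 20. h''(-3) = -70 < 0 ⇒ local maximum; h''(2) = 20 > 0 ⇒ local minimum; h''(4) = -28 < 0 ⇒ local maximum.
Thus h has its local minimum at x = 2, with value -47.

-47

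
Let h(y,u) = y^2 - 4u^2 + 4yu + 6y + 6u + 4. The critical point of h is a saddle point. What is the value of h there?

-31/8

∂h/∂y = 2y + 4u + 6 = 0 and ∂h/∂u = 4y - 8u + 6 = 0, so (y, u) = (-9/4, -3/8).
The Hessian has h_{yy} = 2, h_{uu} = -8, h_{yu} = 4, giving D = -32 < 0, so the point is a saddle point.
h(-9/4, -3/8) = -31/8.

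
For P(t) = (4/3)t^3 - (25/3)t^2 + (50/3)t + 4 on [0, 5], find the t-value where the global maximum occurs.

5

The derivative is 4t^2 - (50/3)t + 50/3, which vanishes at t = 5/3 and t = 5/2.
Evaluating at the critical points and endpoints: P(0) = 4, P(5/3) = 1199/81, P(5/2) = 173/12, P(5) = 137/3.
The maximum over the interval is 137/3, attained at t = 5.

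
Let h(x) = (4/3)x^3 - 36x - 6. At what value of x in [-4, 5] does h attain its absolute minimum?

3

Differentiating, h'(x) = 4x^2 - 36; which vanishes at x = -3 and x = 3.
Compare values at every candidate in [-4, 5]: h(-4) = 158/3; h(-3) = 66; h(3) = -78; h(5) = -58/3.
The minimum over the interval is -78, attained at x = 3.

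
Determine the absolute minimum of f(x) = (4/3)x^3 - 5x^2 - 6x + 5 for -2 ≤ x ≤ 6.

-22

Differentiating, f'(x) = 4x^2 - 10x - 6; which vanishes at x = -1/2 and x = 3.
Evaluating at the critical points and endpoints: f(-2) = -41/3,  f(-1/2) = 79/12,  f(3) = -22,  f(6) = 77.
The minimum over the interval is -22, attained at x = 3.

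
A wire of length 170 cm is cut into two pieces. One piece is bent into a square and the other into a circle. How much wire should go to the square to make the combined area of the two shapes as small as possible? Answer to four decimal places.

95.2169

Let x be the length used for the square. Square side x/4; circle radius (170−x)/(2π).
A(x) = (x/4)² + π·((170−x)/(2π))² = x²/16 + (170−x)²/(4π) for 0 ≤ x ≤ 170. A'(x) = x/8 − (170−x)/(2π) = 0 gives x = 4·170/(π+4) ≈ 95.2169.
A'' = 1/8 + 1/(2π) > 0, so this gives the minimum combined area; x ≈ 95.2169 cm to the square.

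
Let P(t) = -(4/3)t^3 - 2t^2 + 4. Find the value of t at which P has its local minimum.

P'(t) = -4t^2 - 4t. Setting P'(t) = 0 gives t ∈ {-1, 0}.
Second-derivative test with P''(t) = -8t - 4: P''(-1) = 4 > 0 ⇒ local minimum; P''(0) = -4 < 0 ⇒ local maximum.
The local minimum is P(-1) = 10/3.

-1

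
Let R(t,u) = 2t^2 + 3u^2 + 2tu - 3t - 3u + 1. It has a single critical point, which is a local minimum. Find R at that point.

∂R/∂t = 4t + 2u - 3 = 0 and ∂R/∂u = 2t + 6u - 3 = 0, so (t, u) = (3/5, 3/10).
The Hessian has R_{tt} = 4, R_{uu} = 6, R_{tu} = 2, giving D = 20 > 0 with R_{tt} > 0, so the point is a local minimum.
R(3/5, 3/10) = -7/20.

-7/20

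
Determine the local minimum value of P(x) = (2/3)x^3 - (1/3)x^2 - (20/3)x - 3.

-37/3

Critical points: P'(x) = 2x^2 - (2/3)x - 20/3 vanishes at x = -5/3, 2.
Second-derivative test with P''(x) = 4x - 2/3: P''(-5/3) = -22/3 < 0 ⇒ local maximum; P''(2) = 22/3 > 0 ⇒ local minimum.
Thus P has its local minimum at x = 2, with value -37/3.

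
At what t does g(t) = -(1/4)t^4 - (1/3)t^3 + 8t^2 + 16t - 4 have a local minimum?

g'(t) = -t^3 - t^2 + 16t + 16 = 0 at t = -4, -1, 4.
Since g''(t) = -3t^2 - 2t + 16, we get g''(-4) = -24 < 0 ⇒ local maximum; g''(-1) = 15 > 0 ⇒ local minimum; g''(4) = -40 < 0 ⇒ local maximum.
So the local minimum value is g(-1) = -143/12.

-1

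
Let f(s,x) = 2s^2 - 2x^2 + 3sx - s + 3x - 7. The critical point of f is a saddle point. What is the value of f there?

∂f/∂s = 4s + 3x - 1 = 0 and ∂f/∂x = 3s - 4x + 3 = 0, so (s, x) = (-1/5, 3/5).
The Hessian has f_{ss} = 4, f_{xx} = -4, f_{sx} = 3, giving D = -25 < 0, so the point is a saddle point.
f(-1/5, 3/5) = -6.

-6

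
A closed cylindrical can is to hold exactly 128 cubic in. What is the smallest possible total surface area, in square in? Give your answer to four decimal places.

With radius r and height h, πr²h = 128 so h = 128/(πr²), and S(r) = 2πr² + 2πrh = 2πr² + 2·128/r.
S'(r) = 4πr − 2·128/r² = 0 ⇒ r³ = 128/(2π), so r ≈ 2.7311 and h = 2r ≈ 5.4623.
S''(r) = 4π + 4·128/r³ > 0, so this is the minimum; S ≈ 140.6008.

140.6008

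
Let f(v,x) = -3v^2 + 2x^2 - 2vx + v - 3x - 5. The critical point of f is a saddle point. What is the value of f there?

∂f/∂v = -6v - 2x + 1 = 0 and ∂f/∂x = -2v + 4x - 3 = 0, so (v, x) = (-1/14, 5/7).
The Hessian has f_{vv} = -6, f_{xx} = 4, f_{vx} = -2, giving D = -28 < 0, so the point is a saddle point.
f(-1/14, 5/7) = -171/28.

-171/28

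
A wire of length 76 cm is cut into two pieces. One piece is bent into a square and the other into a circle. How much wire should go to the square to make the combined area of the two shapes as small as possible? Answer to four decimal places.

42.5675

Let x be the length used for the square. Square side x/4; circle radius (76−x)/(2π).
A(x) = (x/4)² + π·((76−x)/(2π))² = x²/16 + (76−x)²/(4π) for 0 ≤ x ≤ 76. A'(x) = x/8 − (76−x)/(2π) = 0 gives x = 4·76/(π+4) ≈ 42.5675.
A'' = 1/8 + 1/(2π) > 0, so this gives the minimum combined area; x ≈ 42.5675 cm to the square.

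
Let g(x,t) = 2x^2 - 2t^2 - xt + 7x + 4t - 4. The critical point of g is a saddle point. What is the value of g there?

-106/17

∂g/∂x = 4x - t + 7 = 0 and ∂g/∂t = -x - 4t + 4 = 0, so (x, t) = (-24/17, 23/17).
The Hessian has g_{xx} = 4, g_{tt} = -4, g_{xt} = -1, giving D = -17 < 0, so the point is a saddle point.
g(-24/17, 23/17) = -106/17.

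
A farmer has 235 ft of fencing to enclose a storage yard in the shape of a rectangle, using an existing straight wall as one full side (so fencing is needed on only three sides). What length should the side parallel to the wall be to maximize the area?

235/2

Let the sides perpendicular to the wall have length x and the parallel side y, so 2x + y = 235 and the area is A = xy = x(235 − 2x).
A'(x) = 235 − 4x = 0 gives x = 235/4, and A''(x) = −4 < 0 confirms a maximum.
Then y = 235 − 2·235/4 = 235/2 and A = 55225/8.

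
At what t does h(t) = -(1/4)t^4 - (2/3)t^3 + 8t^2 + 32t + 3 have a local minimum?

-2

h'(t) = -t^3 - 2t^2 + 16t + 32. Setting h'(t) = 0 gives t ∈ {-4, -2, 4}.
Since h''(t) = -3t^2 - 4t + 16, we get h''(-4) = -16 < 0 ⇒ local maximum; h''(-2) = 12 > 0 ⇒ local minimum; h''(4) = -48 < 0 ⇒ local maximum.
Thus h has its local minimum at t = -2, with value -83/3.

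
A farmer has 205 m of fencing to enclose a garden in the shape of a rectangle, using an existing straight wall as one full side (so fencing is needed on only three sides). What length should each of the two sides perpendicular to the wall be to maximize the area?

205/4

Let the sides perpendicular to the wall have length x and the parallel side y, so 2x + y = 205 and the area is A = xy = x(205 − 2x).
A'(x) = 205 − 4x = 0 gives x = 205/4, and A''(x) = −4 < 0 confirms a maximum.
Then y = 205 − 2·205/4 = 205/2 and A = 42025/8.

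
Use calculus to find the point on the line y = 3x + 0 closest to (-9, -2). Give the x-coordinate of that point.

-3/2

Minimize D(x)^2 = (x + 9)^2 + (3x + 2)^2.
d/dx[D^2] = 2(x + 9) + 2·3·(3x + 2) = 0 ⇒ x = -3/2.
Then y = -9/2 and the distance is √(125/2) ≈ 7.9057.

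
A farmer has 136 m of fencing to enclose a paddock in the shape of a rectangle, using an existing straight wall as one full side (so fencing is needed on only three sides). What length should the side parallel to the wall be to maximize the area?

68

Let the sides perpendicular to the wall have length x and the parallel side y, so 2x + y = 136 and the area is A = xy = x(136 − 2x).
A'(x) = 136 − 4x = 0 gives x = 34, and A''(x) = −4 < 0 confirms a maximum.
Then y = 136 − 2·34 = 68 and A = 2312.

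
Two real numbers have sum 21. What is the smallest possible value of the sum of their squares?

With a + b = 21, a^2 + b^2 = a^2 + (21 − a)^2.
The derivative 2a − 2(21 − a) = 4a − 42 vanishes at a = 21/2; second derivative 4 > 0, a minimum.
The minimum is 2·(21/2)^2 = 441/2.

441/2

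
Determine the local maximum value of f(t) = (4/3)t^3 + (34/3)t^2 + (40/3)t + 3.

53

f'(t) = 4t^2 + (68/3)t + 40/3. Setting f'(t) = 0 gives t ∈ {-5, -2/3}.
Second-derivative test with f''(t) = 8t + 68/3: f''(-5) = -52/3 < 0 ⇒ local maximum; f''(-2/3) = 52/3 > 0 ⇒ local minimum.
Thus f has its local maximum at t = -5, with value 53.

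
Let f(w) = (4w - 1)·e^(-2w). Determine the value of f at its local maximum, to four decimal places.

f'(w) = 4·e^(-2w) + (4w - 1)·(-2)·e^(-2w) = (-8w + 6)·e^(-2w). Since e^(-2w) > 0, the only critical point is w = 3/4.
f''(3/4) has the same sign as -8 < 0, so this is a local maximum.
f(3/4) = (2)·e^(-3/2) ≈ 0.4463.

0.4463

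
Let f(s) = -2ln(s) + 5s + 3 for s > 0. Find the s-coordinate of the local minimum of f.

f'(s) = -2/s + 5 = 0 gives s = 2/5.
f''(s) = 2/s², which is positive for s > 0, so this is a local minimum.
f(2/5) = -2·ln(2/5) + 2 + 3 ≈ 6.8326.

2/5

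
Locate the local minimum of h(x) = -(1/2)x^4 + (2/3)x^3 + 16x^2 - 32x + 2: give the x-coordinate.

1

h'(x) = -2x^3 + 2x^2 + 32x - 32 = 0 at x = -4, 1, 4.
Second-derivative test with h''(x) = -6x^2 + 4x + 32: h''(-4) = -80 < 0 ⇒ local maximum; h''(1) = 30 > 0 ⇒ local minimum; h''(4) = -48 < 0 ⇒ local maximum.
Thus h has its local minimum at x = 1, with value -83/6.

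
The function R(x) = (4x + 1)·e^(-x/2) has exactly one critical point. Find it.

7/4

R'(x) = 4·e^(-x/2) + (4x + 1)·(-1/2)·e^(-x/2) = (-2x + 7/2)·e^(-x/2). Since e^(-x/2) > 0, the only critical point is x = 7/4.
R''(7/4) has the same sign as -2 < 0, so this is a local maximum.
R(7/4) = (8)·e^(-7/8) ≈ 3.3349.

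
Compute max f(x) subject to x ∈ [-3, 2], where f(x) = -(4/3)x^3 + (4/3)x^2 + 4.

The derivative is -4x^2 + (8/3)x, which vanishes at x = 0 and x = 2/3.
Candidates: f(-3) = 52, f(0) = 4, f(2/3) = 340/81, f(2) = -4/3.
Hence the absolute maximum is 52 at x = -3.

52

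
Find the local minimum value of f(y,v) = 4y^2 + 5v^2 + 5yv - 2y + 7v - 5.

-51/5

∂f/∂y = 8y + 5v - 2 = 0 and ∂f/∂v = 5y + 10v + 7 = 0, so (y, v) = (1, -6/5).
The Hessian has f_{yy} = 8, f_{vv} = 10, f_{yv} = 5, giving D = 55 > 0 with f_{yy} > 0, so the point is a local minimum.
f(1, -6/5) = -51/5.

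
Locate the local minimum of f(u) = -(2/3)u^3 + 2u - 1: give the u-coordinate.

-1

Critical points: f'(u) = -2u^2 + 2 vanishes at u = -1, 1.
Second-derivative test with f''(u) = -4u: f''(-1) = 4 > 0 ⇒ local minimum; f''(1) = -4 < 0 ⇒ local maximum.
Thus f has its local minimum at u = -1, with value -7/3.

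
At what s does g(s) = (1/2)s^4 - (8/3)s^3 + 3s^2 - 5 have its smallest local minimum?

Critical points: g'(s) = 2s^3 - 8s^2 + 6s vanishes at s = 0, 1, 3.
g''(s) = 6s^2 - 16s + 6. g''(0) = 6 > 0 ⇒ local minimum; g''(1) = -4 < 0 ⇒ local maximum; g''(3) = 12 > 0 ⇒ local minimum.
So the smallest local minimum value is g(3) = -19/2.

3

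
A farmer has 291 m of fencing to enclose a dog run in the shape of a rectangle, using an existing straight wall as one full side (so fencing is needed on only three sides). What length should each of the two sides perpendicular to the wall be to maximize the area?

291/4

Let the sides perpendicular to the wall have length x and the parallel side y, so 2x + y = 291 and the area is A = xy = x(291 − 2x).
A'(x) = 291 − 4x = 0 gives x = 291/4, and A''(x) = −4 < 0 confirms a maximum.
Then y = 291 − 2·291/4 = 291/2 and A = 84681/8.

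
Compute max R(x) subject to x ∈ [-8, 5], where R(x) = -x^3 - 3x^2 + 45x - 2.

79

R'(x) = -3x^2 - 6x + 45, which vanishes at x = -5 and x = 3.
Candidates: R(-8) = -42, R(-5) = -177, R(3) = 79, R(5) = 23.
The maximum over the interval is 79, attained at x = 3.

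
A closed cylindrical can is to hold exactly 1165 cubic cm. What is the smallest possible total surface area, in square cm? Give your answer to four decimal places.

With radius r and height h, πr²h = 1165 so h = 1165/(πr²), and S(r) = 2πr² + 2πrh = 2πr² + 2·1165/r.
S'(r) = 4πr − 2·1165/r² = 0 ⇒ r³ = 1165/(2π), so r ≈ 5.7023 and h = 2r ≈ 11.4046.
S''(r) = 4π + 4·1165/r³ > 0, so this is the minimum; S ≈ 612.9125.

612.9125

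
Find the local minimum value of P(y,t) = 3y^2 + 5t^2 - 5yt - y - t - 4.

∂P/∂y = 6y - 5t - 1 = 0 and ∂P/∂t = -5y + 10t - 1 = 0, so (y, t) = (3/7, 11/35).
The Hessian has P_{yy} = 6, P_{tt} = 10, P_{yt} = -5, giving D = 35 > 0 with P_{yy} > 0, so the point is a local minimum.
P(3/7, 11/35) = -153/35.

-153/35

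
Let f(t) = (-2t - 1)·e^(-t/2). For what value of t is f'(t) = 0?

Differentiating with the product rule gives f'(t) = (t - 3/2)·e^(-t/2). Since e^(-t/2) > 0, the only critical point is t = 3/2.
f''(3/2) has the same sign as 1 > 0, so this is a local minimum.
f(3/2) = (-4)·e^(-3/4) ≈ -1.8895.

3/2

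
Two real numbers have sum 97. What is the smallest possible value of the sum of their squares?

With a + b = 97, a^2 + b^2 = a^2 + (97 − a)^2.
The derivative 2a − 2(97 − a) = 4a − 194 vanishes at a = 97/2; second derivative 4 > 0, a minimum.
The minimum is 2·(97/2)^2 = 9409/2.

9409/2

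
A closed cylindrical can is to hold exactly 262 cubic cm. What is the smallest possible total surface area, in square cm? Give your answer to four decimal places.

With radius r and height h, πr²h = 262 so h = 262/(πr²), and S(r) = 2πr² + 2πrh = 2πr² + 2·262/r.
S'(r) = 4πr − 2·262/r² = 0 ⇒ r³ = 262/(2π), so r ≈ 3.4677 and h = 2r ≈ 6.9354.
S''(r) = 4π + 4·262/r³ > 0, so this is the minimum; S ≈ 226.6638.

226.6638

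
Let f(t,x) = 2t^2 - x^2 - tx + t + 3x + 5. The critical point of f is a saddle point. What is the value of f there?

65/9

∂f/∂t = 4t - x + 1 = 0 and ∂f/∂x = -t - 2x + 3 = 0, so (t, x) = (1/9, 13/9).
The Hessian has f_{tt} = 4, f_{xx} = -2, f_{tx} = -1, giving D = -9 < 0, so the point is a saddle point.
f(1/9, 13/9) = 65/9.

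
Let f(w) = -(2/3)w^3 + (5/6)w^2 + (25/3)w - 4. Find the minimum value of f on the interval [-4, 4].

The derivative is -2w^2 + (5/3)w + 25/3, which vanishes at w = -5/3 and w = 5/2.
Candidates: f(-4) = 56/3; f(-5/3) = -2023/162; f(5/2) = 93/8; f(4) = 0.
So the minimum is f(-5/3) = -2023/162.

-2023/162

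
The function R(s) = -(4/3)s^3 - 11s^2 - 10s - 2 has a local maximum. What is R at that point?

R'(s) = -4s^2 - 22s - 10 = 0 at s = -5, -1/2.
Second-derivative test with R''(s) = -8s - 22: R''(-5) = 18 > 0 ⇒ local minimum; R''(-1/2) = -18 < 0 ⇒ local maximum.
The local maximum is R(-1/2) = 5/12.

5/12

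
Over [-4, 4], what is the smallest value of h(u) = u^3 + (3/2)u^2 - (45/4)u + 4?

-49/8

The derivative is 3u^2 + 3u - 45/4, which vanishes at u = -5/2 and u = 3/2.
Evaluating at the critical points and endpoints: h(-4) = 9, h(-5/2) = 207/8, h(3/2) = -49/8, h(4) = 47.
So the minimum is h(3/2) = -49/8.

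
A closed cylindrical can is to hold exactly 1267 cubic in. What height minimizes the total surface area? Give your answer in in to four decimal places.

With radius r and height h, πr²h = 1267 so h = 1267/(πr²), and S(r) = 2πr² + 2πrh = 2πr² + 2·1267/r.
S'(r) = 4πr − 2·1267/r² = 0 ⇒ r³ = 1267/(2π), so r ≈ 5.8641 and h = 2r ≈ 11.7281.
S''(r) = 4π + 4·1267/r³ > 0, so this is the minimum; S ≈ 648.1850.

11.7281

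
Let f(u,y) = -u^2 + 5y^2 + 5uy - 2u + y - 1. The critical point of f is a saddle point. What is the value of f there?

-16/45

∂f/∂u = -2u + 5y - 2 = 0 and ∂f/∂y = 5u + 10y + 1 = 0, so (u, y) = (-5/9, 8/45).
The Hessian has f_{uu} = -2, f_{yy} = 10, f_{uy} = 5, giving D = -45 < 0, so the point is a saddle point.
f(-5/9, 8/45) = -16/45.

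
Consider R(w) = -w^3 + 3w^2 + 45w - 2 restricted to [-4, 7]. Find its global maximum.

Differentiating, R'(w) = -3w^2 + 6w + 45; which vanishes at w = -3 and w = 5.
Candidates: R(-4) = -70,  R(-3) = -83,  R(5) = 173,  R(7) = 117.
Hence the absolute maximum is 173 at w = 5.

173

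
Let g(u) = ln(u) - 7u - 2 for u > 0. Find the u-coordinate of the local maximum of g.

1/7

g'(u) = 1/u − 7 = 0 gives u = 1/7.
g''(u) = -1/u², which is negative for u > 0, so this is a local maximum.
g(1/7) = 1·ln(1/7) - 1 - 2 ≈ -4.9459.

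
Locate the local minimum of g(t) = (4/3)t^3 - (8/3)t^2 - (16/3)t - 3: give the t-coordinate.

g'(t) = 4t^2 - (16/3)t - 16/3 = 0 at t = -2/3, 2.
Second-derivative test with g''(t) = 8t - 16/3: g''(-2/3) = -32/3 < 0 ⇒ local maximum; g''(2) = 32/3 > 0 ⇒ local minimum.
The local minimum is g(2) = -41/3.

2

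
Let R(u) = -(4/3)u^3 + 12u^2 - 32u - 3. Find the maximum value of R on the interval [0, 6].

Differentiating, R'(u) = -4u^2 + 24u - 32; which vanishes at u = 2 and u = 4.
Compare values at every candidate in [0, 6]: R(0) = -3; R(2) = -89/3; R(4) = -73/3; R(6) = -51.
Hence the absolute maximum is -3 at u = 0.

-3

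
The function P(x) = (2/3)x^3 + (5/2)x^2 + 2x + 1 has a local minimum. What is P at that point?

P'(x) = 2x^2 + 5x + 2. Setting P'(x) = 0 gives x ∈ {-2, -1/2}.
Since P''(x) = 4x + 5, we get P''(-2) = -3 < 0 ⇒ local maximum; P''(-1/2) = 3 > 0 ⇒ local minimum.
Thus P has its local minimum at x = -1/2, with value 13/24.

13/24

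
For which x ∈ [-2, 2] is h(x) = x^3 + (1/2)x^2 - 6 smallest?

Differentiating, h'(x) = 3x^2 + x; which vanishes at x = -1/3 and x = 0.
Compare values at every candidate in [-2, 2]: h(-2) = -12, h(-1/3) = -323/54, h(0) = -6, h(2) = 4.
So the minimum is h(-2) = -12.

-2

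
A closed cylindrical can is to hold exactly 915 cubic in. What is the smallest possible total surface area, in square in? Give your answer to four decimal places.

521.7494

With radius r and height h, πr²h = 915 so h = 915/(πr²), and S(r) = 2πr² + 2πrh = 2πr² + 2·915/r.
S'(r) = 4πr − 2·915/r² = 0 ⇒ r³ = 915/(2π), so r ≈ 5.2611 and h = 2r ≈ 10.5223.
S''(r) = 4π + 4·915/r³ > 0, so this is the minimum; S ≈ 521.7494.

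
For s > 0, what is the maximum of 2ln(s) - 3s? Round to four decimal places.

-2.8109

g'(s) = 2/s − 3 = 0 gives s = 2/3.
g''(s) = -2/s², which is negative for s > 0, so this is a local maximum.
g(2/3) = 2·ln(2/3) - 2 ≈ -2.8109.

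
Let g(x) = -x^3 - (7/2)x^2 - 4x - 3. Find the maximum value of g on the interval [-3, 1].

The derivative is -3x^2 - 7x - 4, which vanishes at x = -4/3 and x = -1.
Evaluating at the critical points and endpoints: g(-3) = 9/2,  g(-4/3) = -41/27,  g(-1) = -3/2,  g(1) = -23/2.
The maximum over the interval is 9/2, attained at x = -3.

9/2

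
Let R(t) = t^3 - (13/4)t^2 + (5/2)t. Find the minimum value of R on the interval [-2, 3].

-26

R'(t) = 3t^2 - (13/2)t + 5/2, which vanishes at t = 1/2 and t = 5/3.
Compare values at every candidate in [-2, 3]: R(-2) = -26, R(1/2) = 9/16, R(5/3) = -25/108, R(3) = 21/4.
The minimum over the interval is -26, attained at t = -2.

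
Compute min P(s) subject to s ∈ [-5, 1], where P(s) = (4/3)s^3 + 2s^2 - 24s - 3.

The derivative is 4s^2 + 4s - 24, whose only zero in [-5, 1] is s = -3.
Candidates: P(-5) = 1/3,  P(-3) = 51,  P(1) = -71/3.
Hence the absolute minimum is -71/3 at s = 1.

-71/3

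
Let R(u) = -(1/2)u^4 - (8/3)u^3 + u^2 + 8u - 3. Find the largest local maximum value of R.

R'(u) = -2u^3 - 8u^2 + 2u + 8. Setting R'(u) = 0 gives u ∈ {-4, -1, 1}.
Since R''(u) = -6u^2 - 16u + 2, we get R''(-4) = -30 < 0 ⇒ local maximum; R''(-1) = 12 > 0 ⇒ local minimum; R''(1) = -20 < 0 ⇒ local maximum.
So the largest local maximum value is R(-4) = 71/3.

71/3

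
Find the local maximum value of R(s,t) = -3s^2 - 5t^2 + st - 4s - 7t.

255/59

∂R/∂s = -6s + t - 4 = 0 and ∂R/∂t = s - 10t - 7 = 0, so (s, t) = (-47/59, -46/59).
The Hessian has R_{ss} = -6, R_{tt} = -10, R_{st} = 1, giving D = 59 > 0 with R_{ss} < 0, so the point is a local maximum.
R(-47/59, -46/59) = 255/59.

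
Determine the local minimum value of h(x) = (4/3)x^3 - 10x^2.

-250/3

h'(x) = 4x^2 - 20x. Setting h'(x) = 0 gives x ∈ {0, 5}.
h''(x) = 8x - 20. h''(0) = -20 < 0 ⇒ local maximum; h''(5) = 20 > 0 ⇒ local minimum.
Thus h has its local minimum at x = 5, with value -250/3.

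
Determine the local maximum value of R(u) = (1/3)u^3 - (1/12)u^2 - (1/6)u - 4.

-1285/324

R'(u) = u^2 - (1/6)u - 1/6. Setting R'(u) = 0 gives u ∈ {-1/3, 1/2}.
R''(u) = 2u - 1/6. R''(-1/3) = -5/6 < 0 ⇒ local maximum; R''(1/2) = 5/6 > 0 ⇒ local minimum.
So the local maximum value is R(-1/3) = -1285/324.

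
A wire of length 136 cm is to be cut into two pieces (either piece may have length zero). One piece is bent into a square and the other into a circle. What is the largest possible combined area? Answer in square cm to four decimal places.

Let x be the length used for the square. Square side x/4; circle radius (136−x)/(2π).
A(x) = (x/4)² + π·((136−x)/(2π))² = x²/16 + (136−x)²/(4π) for 0 ≤ x ≤ 136. A'(x) = x/8 − (136−x)/(2π) = 0 gives x = 4·136/(π+4) ≈ 76.1735.
A'' > 0, so the interior critical point is a minimum; the maximum is at an endpoint. A(0) = 1471.8649 and A(136) = 1156.0000, so the largest area is 1471.8649.

1471.8649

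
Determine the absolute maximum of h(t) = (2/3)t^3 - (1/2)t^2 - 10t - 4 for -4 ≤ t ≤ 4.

h'(t) = 2t^2 - t - 10, which vanishes at t = -2 and t = 5/2.
Candidates: h(-4) = -44/3; h(-2) = 26/3; h(5/2) = -521/24; h(4) = -28/3.
The maximum over the interval is 26/3, attained at t = -2.

26/3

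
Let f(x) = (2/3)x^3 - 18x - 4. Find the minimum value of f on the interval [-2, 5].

-40

Differentiating, f'(x) = 2x^2 - 18; whose only zero in [-2, 5] is x = 3.
Evaluating at the critical points and endpoints: f(-2) = 80/3,  f(3) = -40,  f(5) = -32/3.
Hence the absolute minimum is -40 at x = 3.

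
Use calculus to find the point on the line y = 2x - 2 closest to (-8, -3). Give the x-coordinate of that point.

-2

Minimize D(x)^2 = (x + 8)^2 + (2x + 1)^2.
d/dx[D^2] = 2(x + 8) + 2·2·(2x + 1) = 0 ⇒ x = -2.
Then y = -6 and the distance is √(45) ≈ 6.7082.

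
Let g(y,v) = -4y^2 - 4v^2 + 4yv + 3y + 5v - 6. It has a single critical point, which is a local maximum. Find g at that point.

∂g/∂y = -8y + 4v + 3 = 0 and ∂g/∂v = 4y - 8v + 5 = 0, so (y, v) = (11/12, 13/12).
The Hessian has g_{yy} = -8, g_{vv} = -8, g_{yv} = 4, giving D = 48 > 0 with g_{yy} < 0, so the point is a local maximum.
g(11/12, 13/12) = -23/12.

-23/12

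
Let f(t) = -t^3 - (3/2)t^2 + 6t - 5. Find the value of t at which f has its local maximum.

1

f'(t) = -3t^2 - 3t + 6. Setting f'(t) = 0 gives t ∈ {-2, 1}.
Since f''(t) = -6t - 3, we get f''(-2) = 9 > 0 ⇒ local minimum; f''(1) = -9 < 0 ⇒ local maximum.
So the local maximum value is f(1) = -3/2.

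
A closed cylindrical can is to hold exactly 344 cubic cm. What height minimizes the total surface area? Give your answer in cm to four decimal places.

7.5943

With radius r and height h, πr²h = 344 so h = 344/(πr²), and S(r) = 2πr² + 2πrh = 2πr² + 2·344/r.
S'(r) = 4πr − 2·344/r² = 0 ⇒ r³ = 344/(2π), so r ≈ 3.7972 and h = 2r ≈ 7.5943.
S''(r) = 4π + 4·344/r³ > 0, so this is the minimum; S ≈ 271.7817.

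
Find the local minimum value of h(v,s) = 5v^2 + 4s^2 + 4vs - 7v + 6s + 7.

-3/2

∂h/∂v = 10v + 4s - 7 = 0 and ∂h/∂s = 4v + 8s + 6 = 0, so (v, s) = (5/4, -11/8).
The Hessian has h_{vv} = 10, h_{ss} = 8, h_{vs} = 4, giving D = 64 > 0 with h_{vv} > 0, so the point is a local minimum.
h(5/4, -11/8) = -3/2.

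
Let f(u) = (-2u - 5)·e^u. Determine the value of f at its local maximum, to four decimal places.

Differentiating with the product rule gives f'(u) = (-2u - 7)·e^u. Since e^u > 0, the only critical point is u = -7/2.
f''(-7/2) has the same sign as -2 < 0, so this is a local maximum.
f(-7/2) = (2)·e^(-7/2) ≈ 0.0604.

0.0604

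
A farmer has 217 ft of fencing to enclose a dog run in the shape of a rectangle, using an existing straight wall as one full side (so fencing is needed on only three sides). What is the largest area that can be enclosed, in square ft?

Let the sides perpendicular to the wall have length x and the parallel side y, so 2x + y = 217 and the area is A = xy = x(217 − 2x).
A'(x) = 217 − 4x = 0 gives x = 217/4, and A''(x) = −4 < 0 confirms a maximum.
Then y = 217 − 2·217/4 = 217/2 and A = 47089/8.

47089/8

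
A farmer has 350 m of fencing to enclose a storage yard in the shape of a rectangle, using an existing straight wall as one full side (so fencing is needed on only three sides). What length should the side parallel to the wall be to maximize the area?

175

Let the sides perpendicular to the wall have length x and the parallel side y, so 2x + y = 350 and the area is A = xy = x(350 − 2x).
A'(x) = 350 − 4x = 0 gives x = 175/2, and A''(x) = −4 < 0 confirms a maximum.
Then y = 350 − 2·175/2 = 175 and A = 30625/2.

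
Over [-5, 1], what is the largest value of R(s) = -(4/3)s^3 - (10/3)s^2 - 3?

241/3

Differentiating, R'(s) = -4s^2 - (20/3)s; which vanishes at s = -5/3 and s = 0.
Evaluating at the critical points and endpoints: R(-5) = 241/3; R(-5/3) = -493/81; R(0) = -3; R(1) = -23/3.
The maximum over the interval is 241/3, attained at s = -5.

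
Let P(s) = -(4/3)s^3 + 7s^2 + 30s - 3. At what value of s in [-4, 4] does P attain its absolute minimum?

-3/2

P'(s) = -4s^2 + 14s + 30, whose only zero in [-4, 4] is s = -3/2.
Evaluating at the critical points and endpoints: P(-4) = 223/3,  P(-3/2) = -111/4,  P(4) = 431/3.
So the minimum is P(-3/2) = -111/4.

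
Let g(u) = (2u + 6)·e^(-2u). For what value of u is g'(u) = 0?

Differentiating with the product rule gives g'(u) = (-4u - 10)·e^(-2u). Since e^(-2u) > 0, the only critical point is u = -5/2.
g''(-5/2) has the same sign as -4 < 0, so this is a local maximum.
g(-5/2) = (1)·e^(5) ≈ 148.4132.

-5/2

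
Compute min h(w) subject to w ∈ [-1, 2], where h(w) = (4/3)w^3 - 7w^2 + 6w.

h'(w) = 4w^2 - 14w + 6, whose only zero in [-1, 2] is w = 1/2.
Evaluating at the critical points and endpoints: h(-1) = -43/3; h(1/2) = 17/12; h(2) = -16/3.
The minimum over the interval is -43/3, attained at w = -1.

-43/3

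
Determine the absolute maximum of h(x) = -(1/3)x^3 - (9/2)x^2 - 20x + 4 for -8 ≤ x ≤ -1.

140/3

h'(x) = -x^2 - 9x - 20, which vanishes at x = -5 and x = -4.
Compare values at every candidate in [-8, -1]: h(-8) = 140/3,  h(-5) = 199/6,  h(-4) = 100/3,  h(-1) = 119/6.
The maximum over the interval is 140/3, attained at x = -8.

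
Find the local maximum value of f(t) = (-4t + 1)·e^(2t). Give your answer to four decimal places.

Differentiating with the product rule gives f'(t) = (-8t - 2)·e^(2t). Since e^(2t) > 0, the only critical point is t = -1/4.
f''(-1/4) has the same sign as -8 < 0, so this is a local maximum.
f(-1/4) = (2)·e^(-1/2) ≈ 1.2131.

1.2131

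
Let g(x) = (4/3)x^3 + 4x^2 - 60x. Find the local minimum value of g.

-108

Critical points: g'(x) = 4x^2 + 8x - 60 vanishes at x = -5, 3.
g''(x) = 8x + 8. g''(-5) = -32 < 0 ⇒ local maximum; g''(3) = 32 > 0 ⇒ local minimum.
So the local minimum value is g(3) = -108.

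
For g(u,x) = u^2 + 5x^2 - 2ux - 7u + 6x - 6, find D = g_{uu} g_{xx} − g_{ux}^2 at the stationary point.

16

∂g/∂u = 2u - 2x - 7 = 0 and ∂g/∂x = -2u + 10x + 6 = 0, so (u, x) = (29/8, 1/8).
The Hessian has g_{uu} = 2, g_{xx} = 10, g_{ux} = -2, giving D = 16 > 0 with g_{uu} > 0, so the point is a local minimum.
D = (2)·(10) − (-2)^2 = 16.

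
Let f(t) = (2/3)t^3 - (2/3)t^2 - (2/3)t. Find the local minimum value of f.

-2/3

f'(t) = 2t^2 - (4/3)t - 2/3. Setting f'(t) = 0 gives t ∈ {-1/3, 1}.
Since f''(t) = 4t - 4/3, we get f''(-1/3) = -8/3 < 0 ⇒ local maximum; f''(1) = 8/3 > 0 ⇒ local minimum.
So the local minimum value is f(1) = -2/3.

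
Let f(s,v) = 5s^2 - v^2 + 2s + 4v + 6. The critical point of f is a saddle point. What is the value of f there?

∂f/∂s = 10s + 2 = 0 and ∂f/∂v = -2v + 4 = 0, so (s, v) = (-1/5, 2).
The Hessian has f_{ss} = 10, f_{vv} = -2, f_{sv} = 0, giving D = -20 < 0, so the point is a saddle point.
f(-1/5, 2) = 49/5.

49/5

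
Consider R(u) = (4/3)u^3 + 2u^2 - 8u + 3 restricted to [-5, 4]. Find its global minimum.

Differentiating, R'(u) = 4u^2 + 4u - 8; which vanishes at u = -2 and u = 1.
Compare values at every candidate in [-5, 4]: R(-5) = -221/3,  R(-2) = 49/3,  R(1) = -5/3,  R(4) = 265/3.
So the minimum is R(-5) = -221/3.

-221/3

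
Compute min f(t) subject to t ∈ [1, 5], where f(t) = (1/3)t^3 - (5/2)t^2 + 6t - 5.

f'(t) = t^2 - 5t + 6, which vanishes at t = 2 and t = 3.
Evaluating at the critical points and endpoints: f(1) = -7/6; f(2) = -1/3; f(3) = -1/2; f(5) = 25/6.
So the minimum is f(1) = -7/6.

-7/6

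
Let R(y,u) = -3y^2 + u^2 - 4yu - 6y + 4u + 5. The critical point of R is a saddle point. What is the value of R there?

8/7

∂R/∂y = -6y - 4u - 6 = 0 and ∂R/∂u = -4y + 2u + 4 = 0, so (y, u) = (1/7, -12/7).
The Hessian has R_{yy} = -6, R_{uu} = 2, R_{yu} = -4, giving D = -28 < 0, so the point is a saddle point.
R(1/7, -12/7) = 8/7.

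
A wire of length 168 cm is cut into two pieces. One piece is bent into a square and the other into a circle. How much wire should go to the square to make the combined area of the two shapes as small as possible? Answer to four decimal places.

Let x be the length used for the square. Square side x/4; circle radius (168−x)/(2π).
A(x) = (x/4)² + π·((168−x)/(2π))² = x²/16 + (168−x)²/(4π) for 0 ≤ x ≤ 168. A'(x) = x/8 − (168−x)/(2π) = 0 gives x = 4·168/(π+4) ≈ 94.0967.
A'' = 1/8 + 1/(2π) > 0, so this gives the minimum combined area; x ≈ 94.0967 cm to the square.

94.0967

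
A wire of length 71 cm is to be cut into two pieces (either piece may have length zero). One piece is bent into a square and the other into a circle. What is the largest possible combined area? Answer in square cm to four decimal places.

Let x be the length used for the square. Square side x/4; circle radius (71−x)/(2π).
A(x) = (x/4)² + π·((71−x)/(2π))² = x²/16 + (71−x)²/(4π) for 0 ≤ x ≤ 71. A'(x) = x/8 − (71−x)/(2π) = 0 gives x = 4·71/(π+4) ≈ 39.7670.
A'' > 0, so the interior critical point is a minimum; the maximum is at an endpoint. A(0) = 401.1500 and A(71) = 315.0625, so the largest area is 401.1500.

401.1500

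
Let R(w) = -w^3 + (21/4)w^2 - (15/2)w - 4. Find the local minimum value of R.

R'(w) = -3w^2 + (21/2)w - 15/2. Setting R'(w) = 0 gives w ∈ {1, 5/2}.
R''(w) = -6w + 21/2. R''(1) = 9/2 > 0 ⇒ local minimum; R''(5/2) = -9/2 < 0 ⇒ local maximum.
Thus R has its local minimum at w = 1, with value -29/4.

-29/4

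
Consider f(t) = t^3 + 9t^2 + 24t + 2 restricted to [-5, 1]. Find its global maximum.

f'(t) = 3t^2 + 18t + 24, which vanishes at t = -4 and t = -2.
Compare values at every candidate in [-5, 1]: f(-5) = -18; f(-4) = -14; f(-2) = -18; f(1) = 36.
So the maximum is f(1) = 36.

36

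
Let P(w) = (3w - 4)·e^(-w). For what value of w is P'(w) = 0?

By the product rule, P'(w) = (-3w + 7)·e^(-w). Since e^(-w) > 0, the only critical point is w = 7/3.
P''(7/3) has the same sign as -3 < 0, so this is a local maximum.
P(7/3) = (3)·e^(-7/3) ≈ 0.2909.

7/3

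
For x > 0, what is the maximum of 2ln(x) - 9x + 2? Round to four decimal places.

g'(x) = 2/x − 9 = 0 gives x = 2/9.
g''(x) = -2/x², which is negative for x > 0, so this is a local maximum.
g(2/9) = 2·ln(2/9) - 2 + 2 ≈ -3.0082.

-3.0082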